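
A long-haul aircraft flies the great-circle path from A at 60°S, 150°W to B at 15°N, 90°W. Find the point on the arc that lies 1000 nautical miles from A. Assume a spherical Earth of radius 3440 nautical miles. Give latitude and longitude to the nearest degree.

≈ 49°S, 129°W

Write both endpoints as unit vectors p₁, p₂ with components (cos φ cos λ, cos φ sin λ, sin φ).
The central angle between the endpoints is δ = arccos(p₁·p₂) ≈ 1.553 rad (89.0°). The total great-circle distance is δ·R ≈ 1.553 × 3440 ≈ 5344 nmi, so the target fraction is f = 1000/5344 ≈ 0.187.
Interpolate at f ≈ 0.187 with slerp weights a = sin((1−f)δ)/sin δ ≈ 0.953, b = sin(fδ)/sin δ ≈ 0.287.
p = a·p₁ + b·p₂ ≈ (-0.413, -0.515, -0.751); φ = arcsin(p_z) ≈ -48.69°, λ = atan2(p_y, p_x) ≈ -128.70°.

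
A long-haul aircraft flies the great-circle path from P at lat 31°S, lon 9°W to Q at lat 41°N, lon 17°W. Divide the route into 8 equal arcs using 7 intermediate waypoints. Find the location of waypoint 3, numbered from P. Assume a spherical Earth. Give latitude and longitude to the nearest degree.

≈ lat 4°S, lon 12°W

The haversine formula gives a central angle δ ≈ 1.263 rad (72.4°) between the endpoints.
Interpolate at f = 3/8 with slerp weights a = sin((1−f)δ)/sin δ ≈ 0.745, b = sin(fδ)/sin δ ≈ 0.479.
p = a·p₁ + b·p₂ ≈ (0.976, -0.206, -0.070); φ = arcsin(p_z) ≈ -3.99°, λ = atan2(p_y, p_x) ≈ -11.89°.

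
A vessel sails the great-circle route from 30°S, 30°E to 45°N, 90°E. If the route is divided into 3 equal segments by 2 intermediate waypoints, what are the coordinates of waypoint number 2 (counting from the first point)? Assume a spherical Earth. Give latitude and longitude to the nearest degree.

≈ 22°N, 66°E

Write both endpoints as unit vectors p₁, p₂ with components (cos φ cos λ, cos φ sin λ, sin φ).
The central angle between the endpoints is δ = arccos(p₁·p₂) ≈ 1.618 rad (92.7°).
Interpolate at f = 2/3 with slerp weights a = sin((1−f)δ)/sin δ ≈ 0.514, b = sin(fδ)/sin δ ≈ 0.882.
p = a·p₁ + b·p₂ ≈ (0.386, 0.847, 0.367); φ = arcsin(p_z) ≈ 21.52°, λ = atan2(p_y, p_x) ≈ 65.51°.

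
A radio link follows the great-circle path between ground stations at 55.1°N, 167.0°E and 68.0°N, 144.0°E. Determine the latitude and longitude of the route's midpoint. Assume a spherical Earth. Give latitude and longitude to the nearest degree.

Write both endpoints as unit vectors p₁, p₂ with components (cos φ cos λ, cos φ sin λ, sin φ).
The central angle between the endpoints is δ = arccos(p₁·p₂) ≈ 0.292 rad (16.7°).
Interpolate at f = 1/2 with slerp weights a = sin((1−f)δ)/sin δ ≈ 0.505, b = sin(fδ)/sin δ ≈ 0.505.
p = a·p₁ + b·p₂ ≈ (-0.435, 0.176, 0.883); φ = arcsin(p_z) ≈ 62.01°, λ = atan2(p_y, p_x) ≈ 157.93°.

≈ 62°N, 158°E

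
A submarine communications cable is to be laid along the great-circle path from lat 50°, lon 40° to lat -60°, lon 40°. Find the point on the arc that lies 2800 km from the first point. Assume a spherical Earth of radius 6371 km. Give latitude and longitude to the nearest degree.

Write both endpoints as unit vectors p₁, p₂ with components (cos φ cos λ, cos φ sin λ, sin φ).
The central angle between the endpoints is δ = arccos(p₁·p₂) ≈ 1.920 rad (110.0°). The total great-circle distance is δ·R ≈ 1.920 × 6371 ≈ 12231 km, so the target fraction is f = 2800/12231 ≈ 0.229.
Interpolate at f ≈ 0.229 with slerp weights a = sin((1−f)δ)/sin δ ≈ 1.060, b = sin(fδ)/sin δ ≈ 0.453.
p = a·p₁ + b·p₂ ≈ (0.695, 0.583, 0.420); φ = arcsin(p_z) ≈ 24.82°, λ = atan2(p_y, p_x) ≈ 40.00°.

≈ lat 25°, lon 40°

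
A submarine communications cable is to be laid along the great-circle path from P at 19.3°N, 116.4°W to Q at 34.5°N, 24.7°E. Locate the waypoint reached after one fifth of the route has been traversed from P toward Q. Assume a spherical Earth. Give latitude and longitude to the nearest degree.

≈ 37°N, 100°W

Write both endpoints as unit vectors p₁, p₂ with components (cos φ cos λ, cos φ sin λ, sin φ).
The central angle between the endpoints is δ = arccos(p₁·p₂) ≈ 2.002 rad (114.7°).
Interpolate at f = 1/5 with slerp weights a = sin((1−f)δ)/sin δ ≈ 1.100, b = sin(fδ)/sin δ ≈ 0.429.
p = a·p₁ + b·p₂ ≈ (-0.140, -0.782, 0.607); φ = arcsin(p_z) ≈ 37.35°, λ = atan2(p_y, p_x) ≈ -100.18°.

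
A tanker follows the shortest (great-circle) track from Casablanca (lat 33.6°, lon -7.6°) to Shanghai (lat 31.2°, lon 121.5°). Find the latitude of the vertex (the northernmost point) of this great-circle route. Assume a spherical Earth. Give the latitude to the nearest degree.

≈ 56°

The great circle lies in the plane with unit normal n̂ = (p₁ × p₂)/|p₁ × p₂|.
Here n̂_z ≈ +0.560; the vertex latitude is φ_max = arccos|n̂_z| ≈ 55.9°.
Check via Clairaut: cos φ_max = |cos φ₁| · sin C = cos(33.6°)·sin(42.3°) ≈ 0.560, again giving ≈ 55.9°.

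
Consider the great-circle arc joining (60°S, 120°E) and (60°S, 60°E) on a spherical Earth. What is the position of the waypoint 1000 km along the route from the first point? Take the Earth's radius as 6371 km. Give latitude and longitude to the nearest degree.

≈ (63°S, 102°E)

Write both endpoints as unit vectors p₁, p₂ with components (cos φ cos λ, cos φ sin λ, sin φ).
The central angle between the endpoints is δ = arccos(p₁·p₂) ≈ 0.505 rad (29.0°). The total great-circle distance is δ·R ≈ 0.505 × 6371 ≈ 3220 km, so the target fraction is f = 1000/3220 ≈ 0.311.
Interpolate at f ≈ 0.311 with slerp weights a = sin((1−f)δ)/sin δ ≈ 0.705, b = sin(fδ)/sin δ ≈ 0.323.
p = a·p₁ + b·p₂ ≈ (-0.096, 0.445, -0.890); φ = arcsin(p_z) ≈ -62.92°, λ = atan2(p_y, p_x) ≈ 102.12°.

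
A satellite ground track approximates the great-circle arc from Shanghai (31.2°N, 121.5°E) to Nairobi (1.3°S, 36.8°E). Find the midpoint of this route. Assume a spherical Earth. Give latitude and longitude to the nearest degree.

Convert each endpoint to a unit vector on the sphere (x = cos φ cos λ, y = cos φ sin λ, z = sin φ).
The central angle between the endpoints is δ = arccos(p₁·p₂) ≈ 1.504 rad (86.1°).
Interpolate at f = 1/2 with slerp weights a = sin((1−f)δ)/sin δ ≈ 0.684, b = sin(fδ)/sin δ ≈ 0.684.
p = a·p₁ + b·p₂ ≈ (0.242, 0.909, 0.339); φ = arcsin(p_z) ≈ 19.82°, λ = atan2(p_y, p_x) ≈ 75.09°.

≈ 20°N, 75°E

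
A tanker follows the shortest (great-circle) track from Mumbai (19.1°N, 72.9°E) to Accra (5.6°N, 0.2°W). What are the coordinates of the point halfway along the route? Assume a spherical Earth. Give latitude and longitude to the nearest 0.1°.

≈ (15.2°N, 35.2°E)

Write both endpoints as unit vectors p₁, p₂ with components (cos φ cos λ, cos φ sin λ, sin φ).
The central angle between the endpoints is δ = arccos(p₁·p₂) ≈ 1.261 rad (72.2°).
Interpolate at f = 1/2 with slerp weights a = sin((1−f)δ)/sin δ ≈ 0.619, b = sin(fδ)/sin δ ≈ 0.619.
p = a·p₁ + b·p₂ ≈ (0.788, 0.557, 0.263); φ = arcsin(p_z) ≈ 15.24°, λ = atan2(p_y, p_x) ≈ 35.25°.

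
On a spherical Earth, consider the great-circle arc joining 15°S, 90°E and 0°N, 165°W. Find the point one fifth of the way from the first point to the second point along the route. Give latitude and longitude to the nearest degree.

The haversine formula gives a central angle δ ≈ 1.823 rad (104.5°) between the endpoints.
Interpolate at f = 1/5 with slerp weights a = sin((1−f)δ)/sin δ ≈ 1.026, b = sin(fδ)/sin δ ≈ 0.368.
p = a·p₁ + b·p₂ ≈ (-0.356, 0.896, -0.266); φ = arcsin(p_z) ≈ -15.40°, λ = atan2(p_y, p_x) ≈ 111.66°.

≈ 15°S, 112°E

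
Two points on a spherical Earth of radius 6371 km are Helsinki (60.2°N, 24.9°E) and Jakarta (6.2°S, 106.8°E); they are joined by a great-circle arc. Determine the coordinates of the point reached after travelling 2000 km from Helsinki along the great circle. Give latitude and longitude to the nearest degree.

From cos δ = sin φ₁ sin φ₂ + cos φ₁ cos φ₂ cos Δλ, the central angle is δ ≈ 1.595 rad (91.4°). The total great-circle distance is δ·R ≈ 1.595 × 6371 ≈ 10161 km, so the target fraction is f = 2000/10161 ≈ 0.197.
Interpolate at f ≈ 0.197 with slerp weights a = sin((1−f)δ)/sin δ ≈ 0.959, b = sin(fδ)/sin δ ≈ 0.309.
p = a·p₁ + b·p₂ ≈ (0.343, 0.495, 0.798); φ = arcsin(p_z) ≈ 52.98°, λ = atan2(p_y, p_x) ≈ 55.23°.

≈ 53°N, 55°E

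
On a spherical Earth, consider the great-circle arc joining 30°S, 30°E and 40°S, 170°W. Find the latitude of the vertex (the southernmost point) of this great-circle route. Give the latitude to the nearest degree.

The great circle lies in the plane with unit normal n̂ = (p₁ × p₂)/|p₁ × p₂|.
Here n̂_z ≈ +0.238; the vertex latitude is φ_max = arccos|n̂_z| ≈ 76.2°.
Check via Clairaut: cos φ_max = |cos φ₁| · sin C = cos(30.0°)·sin(164.0°) ≈ 0.238, again giving ≈ 76.2°.

≈ 76°S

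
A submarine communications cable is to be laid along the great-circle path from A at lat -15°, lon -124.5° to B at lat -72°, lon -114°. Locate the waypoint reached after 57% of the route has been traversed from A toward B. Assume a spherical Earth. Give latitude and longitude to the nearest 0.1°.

Convert each endpoint to a unit vector on the sphere (x = cos φ cos λ, y = cos φ sin λ, z = sin φ).
The central angle between the endpoints is δ = arccos(p₁·p₂) ≈ 1.001 rad (57.3°).
Interpolate at f = 0.57 with slerp weights a = sin((1−f)δ)/sin δ ≈ 0.496, b = sin(fδ)/sin δ ≈ 0.641.
p = a·p₁ + b·p₂ ≈ (-0.352, -0.576, -0.738); φ = arcsin(p_z) ≈ -47.58°, λ = atan2(p_y, p_x) ≈ -121.43°.

≈ lat -47.6°, lon -121.4°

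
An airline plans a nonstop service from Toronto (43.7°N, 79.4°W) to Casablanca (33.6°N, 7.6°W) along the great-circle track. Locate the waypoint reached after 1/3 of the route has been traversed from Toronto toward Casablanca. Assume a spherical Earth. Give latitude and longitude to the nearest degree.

≈ 46°N, 54°W

From cos δ = sin φ₁ sin φ₂ + cos φ₁ cos φ₂ cos Δλ, the central angle is δ ≈ 0.964 rad (55.2°).
Interpolate at f = 1/3 with slerp weights a = sin((1−f)δ)/sin δ ≈ 0.730, b = sin(fδ)/sin δ ≈ 0.384.
p = a·p₁ + b·p₂ ≈ (0.414, -0.561, 0.717); φ = arcsin(p_z) ≈ 45.79°, λ = atan2(p_y, p_x) ≈ -53.54°.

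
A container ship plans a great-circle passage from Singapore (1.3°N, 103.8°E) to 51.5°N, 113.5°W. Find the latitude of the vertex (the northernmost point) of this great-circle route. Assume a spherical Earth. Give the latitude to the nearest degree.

The great circle lies in the plane with unit normal n̂ = (p₁ × p₂)/|p₁ × p₂|.
Here n̂_z ≈ +0.429; the vertex latitude is φ_max = arccos|n̂_z| ≈ 64.6°.
Check via Clairaut: cos φ_max = |cos φ₁| · sin C = cos(1.3°)·sin(25.4°) ≈ 0.429, again giving ≈ 64.6°.

≈ 65°N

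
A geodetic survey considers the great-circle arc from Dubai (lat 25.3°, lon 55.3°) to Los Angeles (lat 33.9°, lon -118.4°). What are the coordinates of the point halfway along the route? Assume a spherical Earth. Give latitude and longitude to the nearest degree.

Write both endpoints as unit vectors p₁, p₂ with components (cos φ cos λ, cos φ sin λ, sin φ).
The central angle between the endpoints is δ = arccos(p₁·p₂) ≈ 2.103 rad (120.5°).
Interpolate at f = 1/2 with slerp weights a = sin((1−f)δ)/sin δ ≈ 1.008, b = sin(fδ)/sin δ ≈ 1.008.
p = a·p₁ + b·p₂ ≈ (0.121, 0.013, 0.993); φ = arcsin(p_z) ≈ 83.02°, λ = atan2(p_y, p_x) ≈ 6.27°.

≈ lat 83°, lon 6°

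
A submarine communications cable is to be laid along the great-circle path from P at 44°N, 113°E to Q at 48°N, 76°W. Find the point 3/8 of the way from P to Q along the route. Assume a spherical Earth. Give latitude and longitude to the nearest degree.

Convert each endpoint to a unit vector on the sphere (x = cos φ cos λ, y = cos φ sin λ, z = sin φ).
The central angle between the endpoints is δ = arccos(p₁·p₂) ≈ 1.530 rad (87.7°).
Interpolate at f = 3/8 with slerp weights a = sin((1−f)δ)/sin δ ≈ 0.818, b = sin(fδ)/sin δ ≈ 0.543.
p = a·p₁ + b·p₂ ≈ (-0.142, 0.189, 0.972); φ = arcsin(p_z) ≈ 76.34°, λ = atan2(p_y, p_x) ≈ 126.93°.

≈ 76°N, 127°E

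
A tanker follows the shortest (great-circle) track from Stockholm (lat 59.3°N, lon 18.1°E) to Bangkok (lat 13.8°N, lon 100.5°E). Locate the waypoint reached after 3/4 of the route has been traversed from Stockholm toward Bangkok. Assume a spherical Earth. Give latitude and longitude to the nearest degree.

Convert each endpoint to a unit vector on the sphere (x = cos φ cos λ, y = cos φ sin λ, z = sin φ).
The central angle between the endpoints is δ = arccos(p₁·p₂) ≈ 1.297 rad (74.3°).
Interpolate at f = 3/4 with slerp weights a = sin((1−f)δ)/sin δ ≈ 0.331, b = sin(fδ)/sin δ ≈ 0.858.
p = a·p₁ + b·p₂ ≈ (0.009, 0.872, 0.489); φ = arcsin(p_z) ≈ 29.29°, λ = atan2(p_y, p_x) ≈ 89.43°.

≈ lat 29°N, lon 89°E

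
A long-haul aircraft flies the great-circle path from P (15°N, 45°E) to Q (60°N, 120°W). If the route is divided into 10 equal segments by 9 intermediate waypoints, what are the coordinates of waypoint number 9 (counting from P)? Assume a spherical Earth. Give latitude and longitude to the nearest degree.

The haversine formula gives a central angle δ ≈ 1.816 rad (104.0°) between the endpoints.
Interpolate at f = 9/10 with slerp weights a = sin((1−f)δ)/sin δ ≈ 0.186, b = sin(fδ)/sin δ ≈ 1.029.
p = a·p₁ + b·p₂ ≈ (-0.130, -0.318, 0.939); φ = arcsin(p_z) ≈ 69.89°, λ = atan2(p_y, p_x) ≈ -112.22°.

≈ (70°N, 112°W)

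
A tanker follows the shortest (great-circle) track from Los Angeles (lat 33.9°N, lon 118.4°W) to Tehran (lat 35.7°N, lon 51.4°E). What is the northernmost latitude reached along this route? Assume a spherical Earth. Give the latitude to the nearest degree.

The great circle lies in the plane with unit normal n̂ = (p₁ × p₂)/|p₁ × p₂|.
Here n̂_z ≈ +0.127; the vertex latitude is φ_max = arccos|n̂_z| ≈ 82.7°.
Check via Clairaut: cos φ_max = |cos φ₁| · sin C = cos(33.9°)·sin(8.8°) ≈ 0.127, again giving ≈ 82.7°.

≈ 83°N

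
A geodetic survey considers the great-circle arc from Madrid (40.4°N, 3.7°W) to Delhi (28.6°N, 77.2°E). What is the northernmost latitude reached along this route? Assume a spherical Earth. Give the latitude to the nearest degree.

≈ 43°N

The great circle lies in the plane with unit normal n̂ = (p₁ × p₂)/|p₁ × p₂|.
Here n̂_z ≈ +0.726; the vertex latitude is φ_max = arccos|n̂_z| ≈ 43.4°.
Check via Clairaut: cos φ_max = |cos φ₁| · sin C = cos(40.4°)·sin(72.4°) ≈ 0.726, again giving ≈ 43.4°.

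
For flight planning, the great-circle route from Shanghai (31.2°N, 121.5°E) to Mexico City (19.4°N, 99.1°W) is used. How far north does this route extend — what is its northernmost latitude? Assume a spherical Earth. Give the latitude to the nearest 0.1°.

The great circle lies in the plane with unit normal n̂ = (p₁ × p₂)/|p₁ × p₂|.
Here n̂_z ≈ +0.585; the vertex latitude is φ_max = arccos|n̂_z| ≈ 54.2°.
Check via Clairaut: cos φ_max = |cos φ₁| · sin C = cos(31.2°)·sin(43.1°) ≈ 0.585, again giving ≈ 54.2°.

≈ 54.2°N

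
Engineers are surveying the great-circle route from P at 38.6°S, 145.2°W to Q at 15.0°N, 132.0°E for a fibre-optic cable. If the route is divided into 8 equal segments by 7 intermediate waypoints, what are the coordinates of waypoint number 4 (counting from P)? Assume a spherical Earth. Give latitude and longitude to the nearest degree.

≈ 15°S, 168°E

From cos δ = sin φ₁ sin φ₂ + cos φ₁ cos φ₂ cos Δλ, the central angle is δ ≈ 1.638 rad (93.8°).
Interpolate at f = 4/8 with slerp weights a = sin((1−f)δ)/sin δ ≈ 0.732, b = sin(fδ)/sin δ ≈ 0.732.
p = a·p₁ + b·p₂ ≈ (-0.943, 0.199, -0.267); φ = arcsin(p_z) ≈ -15.50°, λ = atan2(p_y, p_x) ≈ 168.08°.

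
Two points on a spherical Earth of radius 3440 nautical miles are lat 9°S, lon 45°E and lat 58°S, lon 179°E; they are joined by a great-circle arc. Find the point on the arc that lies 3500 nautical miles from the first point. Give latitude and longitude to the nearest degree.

≈ lat 59°S, lon 85°E

From cos δ = sin φ₁ sin φ₂ + cos φ₁ cos φ₂ cos Δλ, the central angle is δ ≈ 1.804 rad (103.4°). The total great-circle distance is δ·R ≈ 1.804 × 3440 ≈ 6205 nmi, so the target fraction is f = 3500/6205 ≈ 0.564.
Interpolate at f ≈ 0.564 with slerp weights a = sin((1−f)δ)/sin δ ≈ 0.727, b = sin(fδ)/sin δ ≈ 0.874.
p = a·p₁ + b·p₂ ≈ (0.045, 0.516, -0.855); φ = arcsin(p_z) ≈ -58.80°, λ = atan2(p_y, p_x) ≈ 85.04°.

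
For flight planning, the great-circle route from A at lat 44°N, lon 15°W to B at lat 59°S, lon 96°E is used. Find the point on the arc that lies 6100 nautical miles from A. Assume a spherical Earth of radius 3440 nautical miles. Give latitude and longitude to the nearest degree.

≈ lat 40°S, lon 49°E

Convert each endpoint to a unit vector on the sphere (x = cos φ cos λ, y = cos φ sin λ, z = sin φ).
The central angle between the endpoints is δ = arccos(p₁·p₂) ≈ 2.387 rad (136.7°). The total great-circle distance is δ·R ≈ 2.387 × 3440 ≈ 8210 nmi, so the target fraction is f = 6100/8210 ≈ 0.743.
Interpolate at f ≈ 0.743 with slerp weights a = sin((1−f)δ)/sin δ ≈ 0.840, b = sin(fδ)/sin δ ≈ 1.429.
p = a·p₁ + b·p₂ ≈ (0.507, 0.576, -0.642); φ = arcsin(p_z) ≈ -39.93°, λ = atan2(p_y, p_x) ≈ 48.66°.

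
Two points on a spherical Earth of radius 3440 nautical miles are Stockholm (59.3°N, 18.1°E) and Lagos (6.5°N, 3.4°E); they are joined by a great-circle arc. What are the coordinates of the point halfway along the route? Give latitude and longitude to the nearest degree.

The haversine formula gives a central angle δ ≈ 0.942 rad (54.0°) between the endpoints.
Interpolate at f = 1/2 with slerp weights a = sin((1−f)δ)/sin δ ≈ 0.561, b = sin(fδ)/sin δ ≈ 0.561.
p = a·p₁ + b·p₂ ≈ (0.829, 0.122, 0.546); φ = arcsin(p_z) ≈ 33.09°, λ = atan2(p_y, p_x) ≈ 8.38°.

≈ (33°N, 8°E)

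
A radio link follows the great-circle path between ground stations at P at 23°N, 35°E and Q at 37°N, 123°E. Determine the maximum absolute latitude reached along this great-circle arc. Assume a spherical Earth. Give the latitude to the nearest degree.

≈ 40°N

The great circle lies in the plane with unit normal n̂ = (p₁ × p₂)/|p₁ × p₂|.
Here n̂_z ≈ +0.761; the vertex latitude is φ_max = arccos|n̂_z| ≈ 40.4°.
Check via Clairaut: cos φ_max = |cos φ₁| · sin C = cos(23.0°)·sin(55.8°) ≈ 0.761, again giving ≈ 40.4°.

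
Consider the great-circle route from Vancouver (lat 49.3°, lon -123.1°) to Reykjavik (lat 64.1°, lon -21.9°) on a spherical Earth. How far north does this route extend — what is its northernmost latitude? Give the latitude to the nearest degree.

The great circle lies in the plane with unit normal n̂ = (p₁ × p₂)/|p₁ × p₂|.
Here n̂_z ≈ +0.359; the vertex latitude is φ_max = arccos|n̂_z| ≈ 69.0°.
Check via Clairaut: cos φ_max = |cos φ₁| · sin C = cos(49.3°)·sin(33.4°) ≈ 0.359, again giving ≈ 69.0°.

≈ 69°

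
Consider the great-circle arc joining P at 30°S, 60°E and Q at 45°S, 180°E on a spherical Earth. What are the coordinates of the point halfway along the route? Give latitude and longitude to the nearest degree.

From cos δ = sin φ₁ sin φ₂ + cos φ₁ cos φ₂ cos Δλ, the central angle is δ ≈ 1.523 rad (87.3°).
Interpolate at f = 1/2 with slerp weights a = sin((1−f)δ)/sin δ ≈ 0.691, b = sin(fδ)/sin δ ≈ 0.691.
p = a·p₁ + b·p₂ ≈ (-0.189, 0.518, -0.834); φ = arcsin(p_z) ≈ -56.51°, λ = atan2(p_y, p_x) ≈ 110.08°.

≈ 57°S, 110°E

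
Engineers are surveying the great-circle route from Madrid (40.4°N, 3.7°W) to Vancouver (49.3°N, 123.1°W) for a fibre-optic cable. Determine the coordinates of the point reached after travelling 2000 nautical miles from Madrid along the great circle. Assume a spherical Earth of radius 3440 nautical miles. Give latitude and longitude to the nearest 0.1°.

The haversine formula gives a central angle δ ≈ 1.321 rad (75.7°) between the endpoints. The total great-circle distance is δ·R ≈ 1.321 × 3440 ≈ 4543 nmi, so the target fraction is f = 2000/4543 ≈ 0.440.
Interpolate at f ≈ 0.440 with slerp weights a = sin((1−f)δ)/sin δ ≈ 0.695, b = sin(fδ)/sin δ ≈ 0.567.
p = a·p₁ + b·p₂ ≈ (0.327, -0.344, 0.880); φ = arcsin(p_z) ≈ 61.69°, λ = atan2(p_y, p_x) ≈ -46.47°.

≈ 61.7°N, 46.5°W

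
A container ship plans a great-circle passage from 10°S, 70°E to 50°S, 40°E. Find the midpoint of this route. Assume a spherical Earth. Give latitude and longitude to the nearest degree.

≈ 31°S, 58°E

From cos δ = sin φ₁ sin φ₂ + cos φ₁ cos φ₂ cos Δλ, the central angle is δ ≈ 0.821 rad (47.1°).
Interpolate at f = 1/2 with slerp weights a = sin((1−f)δ)/sin δ ≈ 0.545, b = sin(fδ)/sin δ ≈ 0.545.
p = a·p₁ + b·p₂ ≈ (0.452, 0.730, -0.512); φ = arcsin(p_z) ≈ -30.83°, λ = atan2(p_y, p_x) ≈ 58.22°.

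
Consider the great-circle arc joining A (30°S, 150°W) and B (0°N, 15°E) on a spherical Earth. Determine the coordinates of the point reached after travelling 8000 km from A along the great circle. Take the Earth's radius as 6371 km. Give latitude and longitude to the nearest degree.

Write both endpoints as unit vectors p₁, p₂ with components (cos φ cos λ, cos φ sin λ, sin φ).
The central angle between the endpoints is δ = arccos(p₁·p₂) ≈ 2.562 rad (146.8°). The total great-circle distance is δ·R ≈ 2.562 × 6371 ≈ 16321 km, so the target fraction is f = 8000/16321 ≈ 0.490.
Interpolate at f ≈ 0.490 with slerp weights a = sin((1−f)δ)/sin δ ≈ 1.761, b = sin(fδ)/sin δ ≈ 1.735.
p = a·p₁ + b·p₂ ≈ (0.355, -0.314, -0.881); φ = arcsin(p_z) ≈ -61.73°, λ = atan2(p_y, p_x) ≈ -41.46°.

≈ (62°S, 41°W)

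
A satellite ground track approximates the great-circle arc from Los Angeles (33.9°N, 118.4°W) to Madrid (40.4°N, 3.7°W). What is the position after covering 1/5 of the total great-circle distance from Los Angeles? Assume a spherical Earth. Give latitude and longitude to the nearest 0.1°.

≈ 45.0°N, 101.8°W

The haversine formula gives a central angle δ ≈ 1.473 rad (84.4°) between the endpoints.
Interpolate at f = 1/5 with slerp weights a = sin((1−f)δ)/sin δ ≈ 0.928, b = sin(fδ)/sin δ ≈ 0.292.
p = a·p₁ + b·p₂ ≈ (-0.145, -0.692, 0.707); φ = arcsin(p_z) ≈ 44.99°, λ = atan2(p_y, p_x) ≈ -101.81°.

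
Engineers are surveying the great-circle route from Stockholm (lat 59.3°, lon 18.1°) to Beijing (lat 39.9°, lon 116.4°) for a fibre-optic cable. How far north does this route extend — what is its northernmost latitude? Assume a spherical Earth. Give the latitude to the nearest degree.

≈ 64°

The great circle lies in the plane with unit normal n̂ = (p₁ × p₂)/|p₁ × p₂|.
Here n̂_z ≈ +0.446; the vertex latitude is φ_max = arccos|n̂_z| ≈ 63.5°.
Check via Clairaut: cos φ_max = |cos φ₁| · sin C = cos(59.3°)·sin(60.9°) ≈ 0.446, again giving ≈ 63.5°.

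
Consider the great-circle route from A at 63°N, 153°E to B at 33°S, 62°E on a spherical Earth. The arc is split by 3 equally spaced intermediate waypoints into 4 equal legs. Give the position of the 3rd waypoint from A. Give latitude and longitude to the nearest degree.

≈ 7°S, 77°E

The haversine formula gives a central angle δ ≈ 2.085 rad (119.5°) between the endpoints.
Interpolate at f = 3/4 with slerp weights a = sin((1−f)δ)/sin δ ≈ 0.572, b = sin(fδ)/sin δ ≈ 1.149.
p = a·p₁ + b·p₂ ≈ (0.221, 0.968, -0.116); φ = arcsin(p_z) ≈ -6.66°, λ = atan2(p_y, p_x) ≈ 77.15°.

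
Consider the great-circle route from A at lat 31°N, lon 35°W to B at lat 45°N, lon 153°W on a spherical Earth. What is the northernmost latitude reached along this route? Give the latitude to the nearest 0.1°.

The great circle lies in the plane with unit normal n̂ = (p₁ × p₂)/|p₁ × p₂|.
Here n̂_z ≈ -0.537; the vertex latitude is φ_max = arccos|n̂_z| ≈ 57.5°.

≈ 57.5°N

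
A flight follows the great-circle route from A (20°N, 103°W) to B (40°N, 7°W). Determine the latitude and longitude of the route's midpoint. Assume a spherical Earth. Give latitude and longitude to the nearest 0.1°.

Write both endpoints as unit vectors p₁, p₂ with components (cos φ cos λ, cos φ sin λ, sin φ).
The central angle between the endpoints is δ = arccos(p₁·p₂) ≈ 1.426 rad (81.7°).
Interpolate at f = 1/2 with slerp weights a = sin((1−f)δ)/sin δ ≈ 0.661, b = sin(fδ)/sin δ ≈ 0.661.
p = a·p₁ + b·p₂ ≈ (0.363, -0.667, 0.651); φ = arcsin(p_z) ≈ 40.61°, λ = atan2(p_y, p_x) ≈ -61.45°.

≈ (40.6°N, 61.5°W)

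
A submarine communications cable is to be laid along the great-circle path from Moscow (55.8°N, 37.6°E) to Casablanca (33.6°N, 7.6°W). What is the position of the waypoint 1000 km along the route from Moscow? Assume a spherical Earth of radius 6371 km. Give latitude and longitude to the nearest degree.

Write both endpoints as unit vectors p₁, p₂ with components (cos φ cos λ, cos φ sin λ, sin φ).
The central angle between the endpoints is δ = arccos(p₁·p₂) ≈ 0.664 rad (38.0°). The total great-circle distance is δ·R ≈ 0.664 × 6371 ≈ 4230 km, so the target fraction is f = 1000/4230 ≈ 0.236.
Interpolate at f ≈ 0.236 with slerp weights a = sin((1−f)δ)/sin δ ≈ 0.788, b = sin(fδ)/sin δ ≈ 0.254.
p = a·p₁ + b·p₂ ≈ (0.560, 0.242, 0.792); φ = arcsin(p_z) ≈ 52.38°, λ = atan2(p_y, p_x) ≈ 23.38°.

≈ 52°N, 23°E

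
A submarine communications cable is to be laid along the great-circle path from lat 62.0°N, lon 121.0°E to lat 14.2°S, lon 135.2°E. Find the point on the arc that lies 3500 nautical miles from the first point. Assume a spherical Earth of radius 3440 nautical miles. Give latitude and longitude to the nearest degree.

Convert each endpoint to a unit vector on the sphere (x = cos φ cos λ, y = cos φ sin λ, z = sin φ).
The central angle between the endpoints is δ = arccos(p₁·p₂) ≈ 1.344 rad (77.0°). The total great-circle distance is δ·R ≈ 1.344 × 3440 ≈ 4624 nmi, so the target fraction is f = 3500/4624 ≈ 0.757.
Interpolate at f ≈ 0.757 with slerp weights a = sin((1−f)δ)/sin δ ≈ 0.329, b = sin(fδ)/sin δ ≈ 0.873.
p = a·p₁ + b·p₂ ≈ (-0.680, 0.729, 0.077); φ = arcsin(p_z) ≈ 4.40°, λ = atan2(p_y, p_x) ≈ 133.02°.

≈ lat 4°N, lon 133°E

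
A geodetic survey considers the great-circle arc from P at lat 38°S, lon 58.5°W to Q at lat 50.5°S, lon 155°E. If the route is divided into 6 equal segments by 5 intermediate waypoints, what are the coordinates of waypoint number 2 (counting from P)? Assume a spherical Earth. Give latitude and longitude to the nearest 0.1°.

≈ lat 63.6°S, lon 81.0°W

Write both endpoints as unit vectors p₁, p₂ with components (cos φ cos λ, cos φ sin λ, sin φ).
The central angle between the endpoints is δ = arccos(p₁·p₂) ≈ 1.514 rad (86.7°).
Interpolate at f = 2/6 with slerp weights a = sin((1−f)δ)/sin δ ≈ 0.848, b = sin(fδ)/sin δ ≈ 0.484.
p = a·p₁ + b·p₂ ≈ (0.070, -0.439, -0.896); φ = arcsin(p_z) ≈ -63.58°, λ = atan2(p_y, p_x) ≈ -80.96°.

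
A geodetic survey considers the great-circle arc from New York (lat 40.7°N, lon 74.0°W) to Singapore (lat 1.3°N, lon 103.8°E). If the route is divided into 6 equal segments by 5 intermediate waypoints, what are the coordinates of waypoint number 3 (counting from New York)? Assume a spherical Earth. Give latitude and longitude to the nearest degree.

≈ lat 70°N, lon 97°E

Convert each endpoint to a unit vector on the sphere (x = cos φ cos λ, y = cos φ sin λ, z = sin φ).
The central angle between the endpoints is δ = arccos(p₁·p₂) ≈ 2.408 rad (138.0°).
Interpolate at f = 3/6 with slerp weights a = sin((1−f)δ)/sin δ ≈ 1.394, b = sin(fδ)/sin δ ≈ 1.394.
p = a·p₁ + b·p₂ ≈ (-0.041, 0.337, 0.940); φ = arcsin(p_z) ≈ 70.13°, λ = atan2(p_y, p_x) ≈ 96.95°.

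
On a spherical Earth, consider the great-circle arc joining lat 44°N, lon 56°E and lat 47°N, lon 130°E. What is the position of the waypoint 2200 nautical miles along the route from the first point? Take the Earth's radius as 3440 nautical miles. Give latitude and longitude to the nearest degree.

Write both endpoints as unit vectors p₁, p₂ with components (cos φ cos λ, cos φ sin λ, sin φ).
The central angle between the endpoints is δ = arccos(p₁·p₂) ≈ 0.872 rad (50.0°). The total great-circle distance is δ·R ≈ 0.872 × 3440 ≈ 3000 nmi, so the target fraction is f = 2200/3000 ≈ 0.733.
Interpolate at f ≈ 0.733 with slerp weights a = sin((1−f)δ)/sin δ ≈ 0.301, b = sin(fδ)/sin δ ≈ 0.780.
p = a·p₁ + b·p₂ ≈ (-0.221, 0.587, 0.779); φ = arcsin(p_z) ≈ 51.18°, λ = atan2(p_y, p_x) ≈ 110.61°.

≈ lat 51°N, lon 111°E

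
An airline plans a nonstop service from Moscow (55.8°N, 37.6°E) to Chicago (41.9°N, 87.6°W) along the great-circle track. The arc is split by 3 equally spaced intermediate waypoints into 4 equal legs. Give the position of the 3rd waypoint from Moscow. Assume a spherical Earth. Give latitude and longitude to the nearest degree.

Write both endpoints as unit vectors p₁, p₂ with components (cos φ cos λ, cos φ sin λ, sin φ).
The central angle between the endpoints is δ = arccos(p₁·p₂) ≈ 1.254 rad (71.9°).
Interpolate at f = 3/4 with slerp weights a = sin((1−f)δ)/sin δ ≈ 0.325, b = sin(fδ)/sin δ ≈ 0.850.
p = a·p₁ + b·p₂ ≈ (0.171, -0.521, 0.836); φ = arcsin(p_z) ≈ 56.75°, λ = atan2(p_y, p_x) ≈ -71.82°.

≈ 57°N, 72°W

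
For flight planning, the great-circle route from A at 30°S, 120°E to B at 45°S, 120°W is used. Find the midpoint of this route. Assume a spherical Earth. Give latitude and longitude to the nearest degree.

Convert each endpoint to a unit vector on the sphere (x = cos φ cos λ, y = cos φ sin λ, z = sin φ).
The central angle between the endpoints is δ = arccos(p₁·p₂) ≈ 1.523 rad (87.3°).
Interpolate at f = 1/2 with slerp weights a = sin((1−f)δ)/sin δ ≈ 0.691, b = sin(fδ)/sin δ ≈ 0.691.
p = a·p₁ + b·p₂ ≈ (-0.543, 0.095, -0.834); φ = arcsin(p_z) ≈ -56.51°, λ = atan2(p_y, p_x) ≈ 170.08°.

≈ 57°S, 170°E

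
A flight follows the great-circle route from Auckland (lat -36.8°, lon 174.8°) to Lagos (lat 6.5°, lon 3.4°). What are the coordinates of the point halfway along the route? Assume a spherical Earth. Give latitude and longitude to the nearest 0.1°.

Convert each endpoint to a unit vector on the sphere (x = cos φ cos λ, y = cos φ sin λ, z = sin φ).
The central angle between the endpoints is δ = arccos(p₁·p₂) ≈ 2.595 rad (148.7°).
Interpolate at f = 1/2 with slerp weights a = sin((1−f)δ)/sin δ ≈ 1.853, b = sin(fδ)/sin δ ≈ 1.853.
p = a·p₁ + b·p₂ ≈ (0.360, 0.244, -0.900); φ = arcsin(p_z) ≈ -64.22°, λ = atan2(p_y, p_x) ≈ 34.08°.

≈ lat -64.2°, lon 34.1°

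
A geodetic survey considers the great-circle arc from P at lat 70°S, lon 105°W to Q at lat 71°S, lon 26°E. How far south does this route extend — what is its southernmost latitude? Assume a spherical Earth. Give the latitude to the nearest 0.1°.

The great circle lies in the plane with unit normal n̂ = (p₁ × p₂)/|p₁ × p₂|.
Here n̂_z ≈ +0.145; the vertex latitude is φ_max = arccos|n̂_z| ≈ 81.7°.
Check via Clairaut: cos φ_max = |cos φ₁| · sin C = cos(70.0°)·sin(154.9°) ≈ 0.145, again giving ≈ 81.7°.

≈ 81.7°S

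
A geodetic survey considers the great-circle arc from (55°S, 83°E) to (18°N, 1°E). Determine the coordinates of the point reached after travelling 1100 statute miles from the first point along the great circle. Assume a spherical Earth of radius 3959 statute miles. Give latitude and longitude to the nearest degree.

≈ (48°S, 60°E)

Convert each endpoint to a unit vector on the sphere (x = cos φ cos λ, y = cos φ sin λ, z = sin φ).
The central angle between the endpoints is δ = arccos(p₁·p₂) ≈ 1.749 rad (100.2°). The total great-circle distance is δ·R ≈ 1.749 × 3959 ≈ 6924 mi, so the target fraction is f = 1100/6924 ≈ 0.159.
Interpolate at f ≈ 0.159 with slerp weights a = sin((1−f)δ)/sin δ ≈ 1.011, b = sin(fδ)/sin δ ≈ 0.279.
p = a·p₁ + b·p₂ ≈ (0.336, 0.580, -0.742); φ = arcsin(p_z) ≈ -47.91°, λ = atan2(p_y, p_x) ≈ 59.95°.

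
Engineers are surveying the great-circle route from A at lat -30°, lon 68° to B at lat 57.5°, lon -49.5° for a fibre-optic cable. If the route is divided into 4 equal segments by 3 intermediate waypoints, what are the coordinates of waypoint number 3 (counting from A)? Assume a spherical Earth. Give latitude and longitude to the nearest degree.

From cos δ = sin φ₁ sin φ₂ + cos φ₁ cos φ₂ cos Δλ, the central angle is δ ≈ 2.261 rad (129.5°).
Interpolate at f = 3/4 with slerp weights a = sin((1−f)δ)/sin δ ≈ 0.694, b = sin(fδ)/sin δ ≈ 1.287.
p = a·p₁ + b·p₂ ≈ (0.674, 0.032, 0.738); φ = arcsin(p_z) ≈ 47.55°, λ = atan2(p_y, p_x) ≈ 2.72°.

≈ lat 48°, lon 3°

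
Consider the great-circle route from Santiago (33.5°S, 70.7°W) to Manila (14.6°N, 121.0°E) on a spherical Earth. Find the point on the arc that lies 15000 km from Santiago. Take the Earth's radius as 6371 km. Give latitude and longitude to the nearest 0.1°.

≈ (6.4°S, 131.6°E)

Convert each endpoint to a unit vector on the sphere (x = cos φ cos λ, y = cos φ sin λ, z = sin φ).
The central angle between the endpoints is δ = arccos(p₁·p₂) ≈ 2.763 rad (158.3°). The total great-circle distance is δ·R ≈ 2.763 × 6371 ≈ 17605 km, so the target fraction is f = 15000/17605 ≈ 0.852.
Interpolate at f ≈ 0.852 with slerp weights a = sin((1−f)δ)/sin δ ≈ 1.077, b = sin(fδ)/sin δ ≈ 1.918.
p = a·p₁ + b·p₂ ≈ (-0.659, 0.744, -0.111); φ = arcsin(p_z) ≈ -6.36°, λ = atan2(p_y, p_x) ≈ 131.56°.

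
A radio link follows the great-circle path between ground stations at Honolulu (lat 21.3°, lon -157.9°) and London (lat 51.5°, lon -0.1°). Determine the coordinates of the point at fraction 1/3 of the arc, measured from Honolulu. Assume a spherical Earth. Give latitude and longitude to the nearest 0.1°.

From cos δ = sin φ₁ sin φ₂ + cos φ₁ cos φ₂ cos Δλ, the central angle is δ ≈ 1.826 rad (104.6°).
Interpolate at f = 1/3 with slerp weights a = sin((1−f)δ)/sin δ ≈ 0.970, b = sin(fδ)/sin δ ≈ 0.591.
p = a·p₁ + b·p₂ ≈ (-0.469, -0.341, 0.815); φ = arcsin(p_z) ≈ 54.57°, λ = atan2(p_y, p_x) ≈ -144.03°.

≈ lat 54.6°, lon -144.0°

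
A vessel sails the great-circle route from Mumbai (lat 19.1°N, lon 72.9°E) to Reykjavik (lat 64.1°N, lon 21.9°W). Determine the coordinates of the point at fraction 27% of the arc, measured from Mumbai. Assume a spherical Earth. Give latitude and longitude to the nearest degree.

Write both endpoints as unit vectors p₁, p₂ with components (cos φ cos λ, cos φ sin λ, sin φ).
The central angle between the endpoints is δ = arccos(p₁·p₂) ≈ 1.308 rad (74.9°).
Interpolate at f = 0.27 with slerp weights a = sin((1−f)δ)/sin δ ≈ 0.845, b = sin(fδ)/sin δ ≈ 0.358.
p = a·p₁ + b·p₂ ≈ (0.380, 0.705, 0.599); φ = arcsin(p_z) ≈ 36.78°, λ = atan2(p_y, p_x) ≈ 61.68°.

≈ lat 37°N, lon 62°E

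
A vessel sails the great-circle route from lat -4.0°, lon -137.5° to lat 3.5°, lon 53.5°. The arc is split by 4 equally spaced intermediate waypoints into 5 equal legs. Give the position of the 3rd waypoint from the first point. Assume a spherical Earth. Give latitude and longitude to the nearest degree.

≈ lat -1°, lon 121°

Convert each endpoint to a unit vector on the sphere (x = cos φ cos λ, y = cos φ sin λ, z = sin φ).
The central angle between the endpoints is δ = arccos(p₁·p₂) ≈ 2.950 rad (169.0°).
Interpolate at f = 3/5 with slerp weights a = sin((1−f)δ)/sin δ ≈ 4.851, b = sin(fδ)/sin δ ≈ 5.143.
p = a·p₁ + b·p₂ ≈ (-0.514, 0.857, -0.024); φ = arcsin(p_z) ≈ -1.40°, λ = atan2(p_y, p_x) ≈ 120.96°.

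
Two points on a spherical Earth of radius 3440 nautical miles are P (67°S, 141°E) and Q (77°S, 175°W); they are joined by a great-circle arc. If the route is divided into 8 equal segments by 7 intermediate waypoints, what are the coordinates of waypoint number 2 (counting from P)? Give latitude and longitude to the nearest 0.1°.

Write both endpoints as unit vectors p₁, p₂ with components (cos φ cos λ, cos φ sin λ, sin φ).
The central angle between the endpoints is δ = arccos(p₁·p₂) ≈ 0.283 rad (16.2°).
Interpolate at f = 2/8 with slerp weights a = sin((1−f)δ)/sin δ ≈ 0.754, b = sin(fδ)/sin δ ≈ 0.253.
p = a·p₁ + b·p₂ ≈ (-0.286, 0.181, -0.941); φ = arcsin(p_z) ≈ -70.24°, λ = atan2(p_y, p_x) ≈ 147.72°.

≈ (70.2°S, 147.7°E)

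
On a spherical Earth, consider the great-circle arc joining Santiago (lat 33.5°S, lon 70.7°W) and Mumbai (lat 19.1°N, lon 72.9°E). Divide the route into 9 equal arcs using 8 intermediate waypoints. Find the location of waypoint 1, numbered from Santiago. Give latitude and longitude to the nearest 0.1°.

Write both endpoints as unit vectors p₁, p₂ with components (cos φ cos λ, cos φ sin λ, sin φ).
The central angle between the endpoints is δ = arccos(p₁·p₂) ≈ 2.523 rad (144.6°).
Interpolate at f = 1/9 with slerp weights a = sin((1−f)δ)/sin δ ≈ 1.350, b = sin(fδ)/sin δ ≈ 0.477.
p = a·p₁ + b·p₂ ≈ (0.505, -0.631, -0.589); φ = arcsin(p_z) ≈ -36.08°, λ = atan2(p_y, p_x) ≈ -51.36°.

≈ lat 36.1°S, lon 51.4°W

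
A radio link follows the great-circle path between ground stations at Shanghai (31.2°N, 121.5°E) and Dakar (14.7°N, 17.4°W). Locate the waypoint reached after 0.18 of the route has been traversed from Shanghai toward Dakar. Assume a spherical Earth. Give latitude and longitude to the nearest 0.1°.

≈ (44.1°N, 99.6°E)

Write both endpoints as unit vectors p₁, p₂ with components (cos φ cos λ, cos φ sin λ, sin φ).
The central angle between the endpoints is δ = arccos(p₁·p₂) ≈ 2.085 rad (119.5°).
Interpolate at f = 0.18 with slerp weights a = sin((1−f)δ)/sin δ ≈ 1.138, b = sin(fδ)/sin δ ≈ 0.421.
p = a·p₁ + b·p₂ ≈ (-0.120, 0.708, 0.696); φ = arcsin(p_z) ≈ 44.12°, λ = atan2(p_y, p_x) ≈ 99.60°.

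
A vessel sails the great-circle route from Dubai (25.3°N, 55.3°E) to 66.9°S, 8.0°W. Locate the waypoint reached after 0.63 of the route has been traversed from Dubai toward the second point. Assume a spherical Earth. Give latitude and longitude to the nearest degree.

The haversine formula gives a central angle δ ≈ 1.807 rad (103.5°) between the endpoints.
Interpolate at f = 0.63 with slerp weights a = sin((1−f)δ)/sin δ ≈ 0.637, b = sin(fδ)/sin δ ≈ 0.934.
p = a·p₁ + b·p₂ ≈ (0.691, 0.423, -0.586); φ = arcsin(p_z) ≈ -35.91°, λ = atan2(p_y, p_x) ≈ 31.47°.

≈ 36°S, 31°E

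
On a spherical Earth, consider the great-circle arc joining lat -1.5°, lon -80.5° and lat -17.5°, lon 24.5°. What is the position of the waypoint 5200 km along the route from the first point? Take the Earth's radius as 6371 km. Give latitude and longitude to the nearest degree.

From cos δ = sin φ₁ sin φ₂ + cos φ₁ cos φ₂ cos Δλ, the central angle is δ ≈ 1.812 rad (103.8°). The total great-circle distance is δ·R ≈ 1.812 × 6371 ≈ 11544 km, so the target fraction is f = 5200/11544 ≈ 0.450.
Interpolate at f ≈ 0.450 with slerp weights a = sin((1−f)δ)/sin δ ≈ 0.864, b = sin(fδ)/sin δ ≈ 0.750.
p = a·p₁ + b·p₂ ≈ (0.794, -0.555, -0.248); φ = arcsin(p_z) ≈ -14.37°, λ = atan2(p_y, p_x) ≈ -34.98°.

≈ lat -14°, lon -35°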